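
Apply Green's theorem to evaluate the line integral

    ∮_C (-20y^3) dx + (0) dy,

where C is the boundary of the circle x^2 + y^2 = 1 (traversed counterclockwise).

Green's theorem converts the closed line integral into a double integral over the enclosed region D:

    ∮_C P dx + Q dy = ∬_D (∂Q/∂x - ∂P/∂y) dA.

Here P = -20y^3, Q = 0, so

    ∂Q/∂x = 0,    ∂P/∂y = -60y^2,
    ∂Q/∂x - ∂P/∂y = 60y^2.

D is the region x^2 + y^2 ≤ 1. Evaluating the double integral:

In polar coordinates (x = r cos θ, y = r sin θ, dA = r dr dθ) the integrand becomes 60r^2sin(θ)^2, so

    ∬_D (60y^2) dA = ∫_0^{2π} ∫_0^{1} (60r^2sin(θ)^2) · r dr dθ.

Inner (r from 0 to 1): 15sin(θ)^2.
Outer (θ from 0 to 2π): 15π.

Therefore ∮_C P dx + Q dy = 15π.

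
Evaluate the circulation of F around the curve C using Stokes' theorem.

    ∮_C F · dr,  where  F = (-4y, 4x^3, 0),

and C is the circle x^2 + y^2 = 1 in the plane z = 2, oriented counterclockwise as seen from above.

Let S be the flat disk x^2 + y^2 ≤ 1 in the plane z = 2, with upward unit normal n̂ = ẑ. By Stokes' theorem,

    ∮_C F · dr = ∬_S (∇ × F) · n̂ dS = ∬_D (curl F)_z dA,

where D is the disk x^2 + y^2 ≤ 1.

Compute the curl of F = (-4y, 4x^3, 0):
    (∇ × F)_x = ∂F_z/∂y - ∂F_y/∂z = 0,
    (∇ × F)_y = ∂F_x/∂z - ∂F_z/∂x = 0,
    (∇ × F)_z = ∂F_y/∂x - ∂F_x/∂y = 12x^2 + 4.

On z = 2, (curl F)_z = 12x^2 + 4.

Convert to polar (x = r cos θ, y = r sin θ, dA = r dr dθ); the integrand becomes 12r^2cos(θ)^2 + 4, so

    ∬_D (curl F)_z dA = ∫_0^{2π} ∫_0^{1} (12r^2cos(θ)^2 + 4) · r dr dθ.

Inner (r from 0 to 1): 3cos(θ)^2 + 2.
Outer (θ from 0 to 2π): 7π.

Therefore ∮_C F · dr = 7π.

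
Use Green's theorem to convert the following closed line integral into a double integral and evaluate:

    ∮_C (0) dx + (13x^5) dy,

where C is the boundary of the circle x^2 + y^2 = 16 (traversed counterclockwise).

Green's theorem converts the closed line integral into a double integral over the enclosed region D:

    ∮_C P dx + Q dy = ∬_D (∂Q/∂x - ∂P/∂y) dA.

Here P = 0, Q = 13x^5, so

    ∂Q/∂x = 65x^4,    ∂P/∂y = 0,
    ∂Q/∂x - ∂P/∂y = 65x^4.

D is the region x^2 + y^2 ≤ 16. Evaluating the double integral:

In polar coordinates (x = r cos θ, y = r sin θ, dA = r dr dθ) the integrand becomes 65r^4cos(θ)^4, so

    ∬_D (65x^4) dA = ∫_0^{2π} ∫_0^{4} (65r^4cos(θ)^4) · r dr dθ.

Inner (r from 0 to 4): 133120cos(θ)^4/3.
Outer (θ from 0 to 2π): 33280π.

Therefore ∮_C P dx + Q dy = 33280π.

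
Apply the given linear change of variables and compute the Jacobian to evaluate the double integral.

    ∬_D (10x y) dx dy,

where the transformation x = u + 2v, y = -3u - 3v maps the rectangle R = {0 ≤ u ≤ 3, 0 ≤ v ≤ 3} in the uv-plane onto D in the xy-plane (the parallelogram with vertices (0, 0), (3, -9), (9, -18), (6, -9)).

Compute the Jacobian determinant of (x, y) with respect to (u, v):

    ∂(x,y)/∂(u,v) = | 1  2 | = (1)(-3) - (2)(-3) = 3.
                   | -3  -3 |

Its absolute value is |J| = 3 (the area scaling factor).

Substituting x = u + 2v, y = -3u - 3v into the integrand,

    10x y → -30u^2 - 90u v - 60v^2,

so the integral becomes

    ∬_R (-30u^2 - 90u v - 60v^2) · |J| du dv = ∫_0^3 ∫_0^3 (-90u^2 - 270u v - 180v^2) dv du.

Inner (v): -270u^2 - 1215u - 1620.
Outer (u): -25515/2.

Therefore ∬_D (10x y) dx dy = -25515/2.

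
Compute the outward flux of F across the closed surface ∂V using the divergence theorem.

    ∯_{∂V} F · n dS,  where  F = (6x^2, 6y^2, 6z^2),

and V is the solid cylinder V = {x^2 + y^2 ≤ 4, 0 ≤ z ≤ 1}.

By the divergence theorem,

    ∯_{∂V} F · n dS = ∭_V (∇ · F) dV.

Compute the divergence:
    ∇ · F = ∂F_x/∂x + ∂F_y/∂y + ∂F_z/∂z = 12x + 12y + 12z.

In cylindrical coordinates, x = r cos(θ), y = r sin(θ), z = z, dV = r dr dθ dz, with 0 ≤ r ≤ 2, 0 ≤ θ ≤ 2π, 0 ≤ z ≤ 1.

The integrand, after substitution and multiplying by the volume element, becomes (12sqrt(2)r sin(θ + π/4) + 12z) · r, so

    ∭_V (∇·F) dV = ∫_0^{2π} ∫_0^{2} ∫_0^{1} (12sqrt(2)r sin(θ + π/4) + 12z) · r dz dr dθ.

Inner (z from 0 to 1): 6r (2sqrt(2)r sin(θ + π/4) + 1).
Middle (r from 0 to 2): 32sqrt(2)sin(θ + π/4) + 12.
Outer (θ from 0 to 2π): 24π.

Therefore ∯_{∂V} F · n dS = 24π.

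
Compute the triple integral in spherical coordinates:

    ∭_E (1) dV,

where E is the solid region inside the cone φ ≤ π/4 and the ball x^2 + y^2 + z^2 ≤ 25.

In spherical coordinates, x = ρ sin(φ) cos(θ), y = ρ sin(φ) sin(θ), z = ρ cos(φ), and dV = ρ^2 sin(φ) dρ dφ dθ.

The integrand becomes 1, so

    ∭_E (1) dV = ∫_{0}^{2π} ∫_{0}^{π/4} ∫_{0}^{5} (1) · ρ^2 sin(φ) dρ dφ dθ.

Inner (ρ): 125sin(φ)/3.
Middle (φ): 125/3 - 125sqrt(2)/6.
Outer (θ): 125π (2 - sqrt(2))/3.

Therefore the triple integral equals 125π (2 - sqrt(2))/3.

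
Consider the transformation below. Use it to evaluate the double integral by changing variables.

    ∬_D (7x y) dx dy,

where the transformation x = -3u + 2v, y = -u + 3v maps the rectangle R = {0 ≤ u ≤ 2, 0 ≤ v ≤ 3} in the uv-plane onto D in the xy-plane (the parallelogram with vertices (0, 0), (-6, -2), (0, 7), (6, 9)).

Compute the Jacobian determinant of (x, y) with respect to (u, v):

    ∂(x,y)/∂(u,v) = | -3  2 | = (-3)(3) - (2)(-1) = -7.
                   | -1  3 |

Its absolute value is |J| = 7 (the area scaling factor).

Substituting x = -3u + 2v, y = -u + 3v into the integrand,

    7x y → 21u^2 - 77u v + 42v^2,

so the integral becomes

    ∬_R (21u^2 - 77u v + 42v^2) · |J| du dv = ∫_0^2 ∫_0^3 (147u^2 - 539u v + 294v^2) dv du.

Inner (v): 441u^2 - 4851u/2 + 2646.
Outer (u): 1617.

Therefore ∬_D (7x y) dx dy = 1617.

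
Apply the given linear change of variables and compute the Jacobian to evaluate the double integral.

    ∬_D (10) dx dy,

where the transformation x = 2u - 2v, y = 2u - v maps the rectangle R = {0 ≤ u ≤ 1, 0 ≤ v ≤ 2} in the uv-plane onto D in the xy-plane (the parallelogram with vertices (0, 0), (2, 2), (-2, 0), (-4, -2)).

Compute the Jacobian determinant of (x, y) with respect to (u, v):

    ∂(x,y)/∂(u,v) = | 2  -2 | = (2)(-1) - (-2)(2) = 2.
                   | 2  -1 |

Its absolute value is |J| = 2 (the area scaling factor).

Substituting x = 2u - 2v, y = 2u - v into the integrand,

    10 → 10,

so the integral becomes

    ∬_R (10) · |J| du dv = ∫_0^1 ∫_0^2 (20) dv du.

Inner (v): 40.
Outer (u): 40.

Therefore ∬_D (10) dx dy = 40.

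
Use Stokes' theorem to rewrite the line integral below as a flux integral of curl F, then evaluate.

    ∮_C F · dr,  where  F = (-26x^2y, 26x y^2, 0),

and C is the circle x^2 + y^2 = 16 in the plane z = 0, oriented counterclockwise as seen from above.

Let S be the flat disk x^2 + y^2 ≤ 16 in the plane z = 0, with upward unit normal n̂ = ẑ. By Stokes' theorem,

    ∮_C F · dr = ∬_S (∇ × F) · n̂ dS = ∬_D (curl F)_z dA,

where D is the disk x^2 + y^2 ≤ 16.

Compute the curl of F = (-26x^2y, 26x y^2, 0):
    (∇ × F)_x = ∂F_z/∂y - ∂F_y/∂z = 0,
    (∇ × F)_y = ∂F_x/∂z - ∂F_z/∂x = 0,
    (∇ × F)_z = ∂F_y/∂x - ∂F_x/∂y = 26x^2 + 26y^2.

On z = 0, (curl F)_z = 26x^2 + 26y^2.

Convert to polar (x = r cos θ, y = r sin θ, dA = r dr dθ); the integrand becomes 26r^2, so

    ∬_D (curl F)_z dA = ∫_0^{2π} ∫_0^{4} (26r^2) · r dr dθ.

Inner (r from 0 to 4): 1664.
Outer (θ from 0 to 2π): 3328π.

Therefore ∮_C F · dr = 3328π.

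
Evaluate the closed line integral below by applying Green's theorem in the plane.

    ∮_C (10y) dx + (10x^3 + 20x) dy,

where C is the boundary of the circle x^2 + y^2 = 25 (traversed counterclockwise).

Green's theorem converts the closed line integral into a double integral over the enclosed region D:

    ∮_C P dx + Q dy = ∬_D (∂Q/∂x - ∂P/∂y) dA.

Here P = 10y, Q = 10x^3 + 20x, so

    ∂Q/∂x = 30x^2 + 20,    ∂P/∂y = 10,
    ∂Q/∂x - ∂P/∂y = 30x^2 + 10.

D is the region x^2 + y^2 ≤ 25. Evaluating the double integral:

In polar coordinates (x = r cos θ, y = r sin θ, dA = r dr dθ) the integrand becomes 30r^2cos(θ)^2 + 10, so

    ∬_D (30x^2 + 10) dA = ∫_0^{2π} ∫_0^{5} (30r^2cos(θ)^2 + 10) · r dr dθ.

Inner (r from 0 to 5): 9375cos(θ)^2/2 + 125.
Outer (θ from 0 to 2π): 9875π/2.

Therefore ∮_C P dx + Q dy = 9875π/2.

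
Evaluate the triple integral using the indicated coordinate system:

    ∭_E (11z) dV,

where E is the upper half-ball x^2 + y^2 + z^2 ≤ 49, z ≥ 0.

In spherical coordinates, x = ρ sin(φ) cos(θ), y = ρ sin(φ) sin(θ), z = ρ cos(φ), and dV = ρ^2 sin(φ) dρ dφ dθ.

The integrand becomes 11ρ cos(φ), so

    ∭_E (11z) dV = ∫_{0}^{2π} ∫_{0}^{π/2} ∫_{0}^{7} (11ρ cos(φ)) · ρ^2 sin(φ) dρ dφ dθ.

Inner (ρ): 26411sin(2φ)/8.
Middle (φ): 26411/8.
Outer (θ): 26411π/4.

Therefore the triple integral equals 26411π/4.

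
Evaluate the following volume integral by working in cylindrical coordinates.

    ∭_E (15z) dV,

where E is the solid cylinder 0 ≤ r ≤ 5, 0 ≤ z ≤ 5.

In cylindrical coordinates, x = r cos(θ), y = r sin(θ), z = z, and dV = r dr dθ dz.

The integrand becomes 15z, so

    ∭_E (15z) dV = ∫_{0}^{2π} ∫_{0}^{5} ∫_{0}^{5} (15z) · r dz dr dθ.

Inner (z): 375r/2.
Middle (r from 0 to 5): 9375/4.
Outer (θ): 9375π/2.

Therefore the triple integral equals 9375π/2.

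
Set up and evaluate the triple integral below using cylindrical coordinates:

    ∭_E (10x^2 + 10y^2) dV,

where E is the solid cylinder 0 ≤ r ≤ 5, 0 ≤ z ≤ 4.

In cylindrical coordinates, x = r cos(θ), y = r sin(θ), z = z, and dV = r dr dθ dz.

The integrand becomes 10r^2, so

    ∭_E (10x^2 + 10y^2) dV = ∫_{0}^{2π} ∫_{0}^{5} ∫_{0}^{4} (10r^2) · r dz dr dθ.

Inner (z): 40r^3.
Middle (r from 0 to 5): 6250.
Outer (θ): 12500π.

Therefore the triple integral equals 12500π.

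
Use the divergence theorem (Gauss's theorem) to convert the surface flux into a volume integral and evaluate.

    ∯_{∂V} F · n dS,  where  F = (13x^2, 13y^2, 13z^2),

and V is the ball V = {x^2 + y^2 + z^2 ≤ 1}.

By the divergence theorem,

    ∯_{∂V} F · n dS = ∭_V (∇ · F) dV.

Compute the divergence:
    ∇ · F = ∂F_x/∂x + ∂F_y/∂y + ∂F_z/∂z = 26x + 26y + 26z.

In spherical coordinates, x = ρ sin(φ) cos(θ), y = ρ sin(φ) sin(θ), z = ρ cos(φ), dV = ρ^2 sin(φ) dρ dφ dθ, with 0 ≤ ρ ≤ 1, 0 ≤ φ ≤ π, 0 ≤ θ ≤ 2π.

The integrand, after substitution and multiplying by the volume element, becomes (26ρ (sqrt(2)sin(φ)sin(θ + π/4) + cos(φ))) · ρ^2 sin(φ), so

    ∭_V (∇·F) dV = ∫_0^{2π} ∫_0^{π} ∫_0^{1} (26ρ (sqrt(2)sin(φ)sin(θ + π/4) + cos(φ))) · ρ^2 sin(φ) dρ dφ dθ.

Inner (ρ from 0 to 1): 13(sqrt(2)sin(φ)sin(θ + π/4) + cos(φ))sin(φ)/2.
Middle (φ from 0 to π): 13sqrt(2)π sin(θ + π/4)/4.
Outer (θ from 0 to 2π): 0.

Therefore ∯_{∂V} F · n dS = 0.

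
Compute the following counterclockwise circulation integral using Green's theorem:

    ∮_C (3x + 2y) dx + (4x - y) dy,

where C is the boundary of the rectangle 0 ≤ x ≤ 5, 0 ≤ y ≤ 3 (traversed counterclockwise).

Green's theorem converts the closed line integral into a double integral over the enclosed region D:

    ∮_C P dx + Q dy = ∬_D (∂Q/∂x - ∂P/∂y) dA.

Here P = 3x + 2y, Q = 4x - y, so

    ∂Q/∂x = 4,    ∂P/∂y = 2,
    ∂Q/∂x - ∂P/∂y = 2.

D is the region 0 ≤ x ≤ 5, 0 ≤ y ≤ 3. Evaluating the double integral:

    ∬_D (2) dA = ∫_0^{5} ∫_0^{3} (2) dy dx.

Inner (y from 0 to 3): 6.
Outer (x from 0 to 5): 30.

Therefore ∮_C P dx + Q dy = 30.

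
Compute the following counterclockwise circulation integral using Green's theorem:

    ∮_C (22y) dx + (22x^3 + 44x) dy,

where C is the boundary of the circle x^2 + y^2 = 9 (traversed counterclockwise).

Green's theorem converts the closed line integral into a double integral over the enclosed region D:

    ∮_C P dx + Q dy = ∬_D (∂Q/∂x - ∂P/∂y) dA.

Here P = 22y, Q = 22x^3 + 44x, so

    ∂Q/∂x = 66x^2 + 44,    ∂P/∂y = 22,
    ∂Q/∂x - ∂P/∂y = 66x^2 + 22.

D is the region x^2 + y^2 ≤ 9. Evaluating the double integral:

In polar coordinates (x = r cos θ, y = r sin θ, dA = r dr dθ) the integrand becomes 66r^2cos(θ)^2 + 22, so

    ∬_D (66x^2 + 22) dA = ∫_0^{2π} ∫_0^{3} (66r^2cos(θ)^2 + 22) · r dr dθ.

Inner (r from 0 to 3): 2673cos(θ)^2/2 + 99.
Outer (θ from 0 to 2π): 3069π/2.

Therefore ∮_C P dx + Q dy = 3069π/2.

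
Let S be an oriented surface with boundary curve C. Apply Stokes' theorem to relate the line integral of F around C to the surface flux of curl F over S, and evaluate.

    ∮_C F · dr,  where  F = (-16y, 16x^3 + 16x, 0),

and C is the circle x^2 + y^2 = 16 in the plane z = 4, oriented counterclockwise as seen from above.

Let S be the flat disk x^2 + y^2 ≤ 16 in the plane z = 4, with upward unit normal n̂ = ẑ. By Stokes' theorem,

    ∮_C F · dr = ∬_S (∇ × F) · n̂ dS = ∬_D (curl F)_z dA,

where D is the disk x^2 + y^2 ≤ 16.

Compute the curl of F = (-16y, 16x^3 + 16x, 0):
    (∇ × F)_x = ∂F_z/∂y - ∂F_y/∂z = 0,
    (∇ × F)_y = ∂F_x/∂z - ∂F_z/∂x = 0,
    (∇ × F)_z = ∂F_y/∂x - ∂F_x/∂y = 48x^2 + 32.

On z = 4, (curl F)_z = 48x^2 + 32.

Convert to polar (x = r cos θ, y = r sin θ, dA = r dr dθ); the integrand becomes 48r^2cos(θ)^2 + 32, so

    ∬_D (curl F)_z dA = ∫_0^{2π} ∫_0^{4} (48r^2cos(θ)^2 + 32) · r dr dθ.

Inner (r from 0 to 4): 3072cos(θ)^2 + 256.
Outer (θ from 0 to 2π): 3584π.

Therefore ∮_C F · dr = 3584π.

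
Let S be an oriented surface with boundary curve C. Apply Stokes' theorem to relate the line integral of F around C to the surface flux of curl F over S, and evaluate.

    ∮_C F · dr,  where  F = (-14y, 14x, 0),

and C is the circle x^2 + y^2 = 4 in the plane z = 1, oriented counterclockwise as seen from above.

Let S be the flat disk x^2 + y^2 ≤ 4 in the plane z = 1, with upward unit normal n̂ = ẑ. By Stokes' theorem,

    ∮_C F · dr = ∬_S (∇ × F) · n̂ dS = ∬_D (curl F)_z dA,

where D is the disk x^2 + y^2 ≤ 4.

Compute the curl of F = (-14y, 14x, 0):
    (∇ × F)_x = ∂F_z/∂y - ∂F_y/∂z = 0,
    (∇ × F)_y = ∂F_x/∂z - ∂F_z/∂x = 0,
    (∇ × F)_z = ∂F_y/∂x - ∂F_x/∂y = 28.

On z = 1, (curl F)_z = 28.

Convert to polar (x = r cos θ, y = r sin θ, dA = r dr dθ); the integrand becomes 28, so

    ∬_D (curl F)_z dA = ∫_0^{2π} ∫_0^{2} (28) · r dr dθ.

Inner (r from 0 to 2): 56.
Outer (θ from 0 to 2π): 112π.

Therefore ∮_C F · dr = 112π.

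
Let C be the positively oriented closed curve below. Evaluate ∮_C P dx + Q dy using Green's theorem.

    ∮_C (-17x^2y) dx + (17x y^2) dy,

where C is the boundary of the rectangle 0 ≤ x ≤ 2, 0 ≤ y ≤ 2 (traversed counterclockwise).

Green's theorem converts the closed line integral into a double integral over the enclosed region D:

    ∮_C P dx + Q dy = ∬_D (∂Q/∂x - ∂P/∂y) dA.

Here P = -17x^2y, Q = 17x y^2, so

    ∂Q/∂x = 17y^2,    ∂P/∂y = -17x^2,
    ∂Q/∂x - ∂P/∂y = 17x^2 + 17y^2.

D is the region 0 ≤ x ≤ 2, 0 ≤ y ≤ 2. Evaluating the double integral:

    ∬_D (17x^2 + 17y^2) dA = ∫_0^{2} ∫_0^{2} (17x^2 + 17y^2) dy dx.

Inner (y from 0 to 2): 34x^2 + 136/3.
Outer (x from 0 to 2): 544/3.

Therefore ∮_C P dx + Q dy = 544/3.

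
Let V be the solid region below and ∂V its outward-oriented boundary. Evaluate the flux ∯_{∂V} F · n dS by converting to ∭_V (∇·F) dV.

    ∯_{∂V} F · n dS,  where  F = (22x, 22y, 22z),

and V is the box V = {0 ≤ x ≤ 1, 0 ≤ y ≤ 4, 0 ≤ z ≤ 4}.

By the divergence theorem,

    ∯_{∂V} F · n dS = ∭_V (∇ · F) dV.

Compute the divergence:
    ∇ · F = ∂F_x/∂x + ∂F_y/∂y + ∂F_z/∂z = 22 + 22 + 22 = 66.

V is a rectangular box, so dV = dx dy dz with 0 ≤ x ≤ 1, 0 ≤ y ≤ 4, 0 ≤ z ≤ 4.

Integrate (66) over V as an iterated integral:

    ∭_V (∇·F) dV = ∫_0^{1} ∫_0^{4} ∫_0^{4} (66) dz dy dx.

Inner (z from 0 to 4): 264.
Middle (y from 0 to 4): 1056.
Outer (x from 0 to 1): 1056.

Therefore ∯_{∂V} F · n dS = 1056.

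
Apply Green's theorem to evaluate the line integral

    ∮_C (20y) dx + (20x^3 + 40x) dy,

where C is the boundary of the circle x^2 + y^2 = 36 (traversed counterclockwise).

Green's theorem converts the closed line integral into a double integral over the enclosed region D:

    ∮_C P dx + Q dy = ∬_D (∂Q/∂x - ∂P/∂y) dA.

Here P = 20y, Q = 20x^3 + 40x, so

    ∂Q/∂x = 60x^2 + 40,    ∂P/∂y = 20,
    ∂Q/∂x - ∂P/∂y = 60x^2 + 20.

D is the region x^2 + y^2 ≤ 36. Evaluating the double integral:

In polar coordinates (x = r cos θ, y = r sin θ, dA = r dr dθ) the integrand becomes 60r^2cos(θ)^2 + 20, so

    ∬_D (60x^2 + 20) dA = ∫_0^{2π} ∫_0^{6} (60r^2cos(θ)^2 + 20) · r dr dθ.

Inner (r from 0 to 6): 19440cos(θ)^2 + 360.
Outer (θ from 0 to 2π): 20160π.

Therefore ∮_C P dx + Q dy = 20160π.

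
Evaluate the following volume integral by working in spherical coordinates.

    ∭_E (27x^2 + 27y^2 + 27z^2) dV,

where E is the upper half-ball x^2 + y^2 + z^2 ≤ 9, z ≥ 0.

In spherical coordinates, x = ρ sin(φ) cos(θ), y = ρ sin(φ) sin(θ), z = ρ cos(φ), and dV = ρ^2 sin(φ) dρ dφ dθ.

The integrand becomes 27ρ^2, so

    ∭_E (27x^2 + 27y^2 + 27z^2) dV = ∫_{0}^{2π} ∫_{0}^{π/2} ∫_{0}^{3} (27ρ^2) · ρ^2 sin(φ) dρ dφ dθ.

Inner (ρ): 6561sin(φ)/5.
Middle (φ): 6561/5.
Outer (θ): 13122π/5.

Therefore the triple integral equals 13122π/5.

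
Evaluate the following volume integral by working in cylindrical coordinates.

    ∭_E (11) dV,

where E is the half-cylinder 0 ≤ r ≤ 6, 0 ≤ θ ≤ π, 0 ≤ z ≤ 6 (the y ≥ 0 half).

In cylindrical coordinates, x = r cos(θ), y = r sin(θ), z = z, and dV = r dr dθ dz.

The integrand becomes 11, so

    ∭_E (11) dV = ∫_{0}^{π} ∫_{0}^{6} ∫_{0}^{6} (11) · r dz dr dθ.

Inner (z): 66r.
Middle (r from 0 to 6): 1188.
Outer (θ): 1188π.

Therefore the triple integral equals 1188π.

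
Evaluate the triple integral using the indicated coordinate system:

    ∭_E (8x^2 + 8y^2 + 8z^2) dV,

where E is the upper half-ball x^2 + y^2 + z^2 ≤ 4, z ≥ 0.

In spherical coordinates, x = ρ sin(φ) cos(θ), y = ρ sin(φ) sin(θ), z = ρ cos(φ), and dV = ρ^2 sin(φ) dρ dφ dθ.

The integrand becomes 8ρ^2, so

    ∭_E (8x^2 + 8y^2 + 8z^2) dV = ∫_{0}^{2π} ∫_{0}^{π/2} ∫_{0}^{2} (8ρ^2) · ρ^2 sin(φ) dρ dφ dθ.

Inner (ρ): 256sin(φ)/5.
Middle (φ): 256/5.
Outer (θ): 512π/5.

Therefore the triple integral equals 512π/5.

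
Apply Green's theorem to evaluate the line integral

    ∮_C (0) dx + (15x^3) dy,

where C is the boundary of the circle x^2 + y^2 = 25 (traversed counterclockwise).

Green's theorem converts the closed line integral into a double integral over the enclosed region D:

    ∮_C P dx + Q dy = ∬_D (∂Q/∂x - ∂P/∂y) dA.

Here P = 0, Q = 15x^3, so

    ∂Q/∂x = 45x^2,    ∂P/∂y = 0,
    ∂Q/∂x - ∂P/∂y = 45x^2.

D is the region x^2 + y^2 ≤ 25. Evaluating the double integral:

In polar coordinates (x = r cos θ, y = r sin θ, dA = r dr dθ) the integrand becomes 45r^2cos(θ)^2, so

    ∬_D (45x^2) dA = ∫_0^{2π} ∫_0^{5} (45r^2cos(θ)^2) · r dr dθ.

Inner (r from 0 to 5): 28125cos(θ)^2/4.
Outer (θ from 0 to 2π): 28125π/4.

Therefore ∮_C P dx + Q dy = 28125π/4.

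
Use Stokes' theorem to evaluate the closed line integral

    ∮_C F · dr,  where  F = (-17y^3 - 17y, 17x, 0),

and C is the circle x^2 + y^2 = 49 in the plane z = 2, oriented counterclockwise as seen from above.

Let S be the flat disk x^2 + y^2 ≤ 49 in the plane z = 2, with upward unit normal n̂ = ẑ. By Stokes' theorem,

    ∮_C F · dr = ∬_S (∇ × F) · n̂ dS = ∬_D (curl F)_z dA,

where D is the disk x^2 + y^2 ≤ 49.

Compute the curl of F = (-17y^3 - 17y, 17x, 0):
    (∇ × F)_x = ∂F_z/∂y - ∂F_y/∂z = 0,
    (∇ × F)_y = ∂F_x/∂z - ∂F_z/∂x = 0,
    (∇ × F)_z = ∂F_y/∂x - ∂F_x/∂y = 51y^2 + 34.

On z = 2, (curl F)_z = 51y^2 + 34.

Convert to polar (x = r cos θ, y = r sin θ, dA = r dr dθ); the integrand becomes 51r^2sin(θ)^2 + 34, so

    ∬_D (curl F)_z dA = ∫_0^{2π} ∫_0^{7} (51r^2sin(θ)^2 + 34) · r dr dθ.

Inner (r from 0 to 7): 122451sin(θ)^2/4 + 833.
Outer (θ from 0 to 2π): 129115π/4.

Therefore ∮_C F · dr = 129115π/4.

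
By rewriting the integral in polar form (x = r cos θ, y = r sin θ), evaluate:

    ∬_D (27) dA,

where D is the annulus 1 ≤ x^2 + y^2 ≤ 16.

The region D is 1 ≤ r ≤ 4, 0 ≤ θ ≤ 2π in polar coordinates, where x = r cos(θ), y = r sin(θ), and dA = r dr dθ.

Under the substitution, the integrand becomes 27, so

    ∬_D (27) dA = ∫_{0}^{2π} ∫_{1}^{4} (27) · r dr dθ.

Inner integral (in r): ∫_{1}^{4} (27) · r dr = 405/2.

Outer integral (in θ): ∫_{0}^{2π} (405/2) dθ = 405π.

Therefore ∬_D (27) dA = 405π.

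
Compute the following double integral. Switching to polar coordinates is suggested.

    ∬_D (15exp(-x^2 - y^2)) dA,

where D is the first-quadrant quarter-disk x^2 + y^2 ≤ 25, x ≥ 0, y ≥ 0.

The region D is 0 ≤ r ≤ 5, 0 ≤ θ ≤ π/2 in polar coordinates, where x = r cos(θ), y = r sin(θ), and dA = r dr dθ.

Under the substitution, the integrand becomes 15exp(-r^2), so

    ∬_D (15exp(-x^2 - y^2)) dA = ∫_{0}^{π/2} ∫_{0}^{5} (15exp(-r^2)) · r dr dθ.

Inner integral (in r): ∫_{0}^{5} (15exp(-r^2)) · r dr = 15/2 - 15exp(-25)/2.

Outer integral (in θ): ∫_{0}^{π/2} (15/2 - 15exp(-25)/2) dθ = -15π (1 - exp(25))exp(-25)/4.

Therefore ∬_D (15exp(-x^2 - y^2)) dA = -15π (1 - exp(25))exp(-25)/4.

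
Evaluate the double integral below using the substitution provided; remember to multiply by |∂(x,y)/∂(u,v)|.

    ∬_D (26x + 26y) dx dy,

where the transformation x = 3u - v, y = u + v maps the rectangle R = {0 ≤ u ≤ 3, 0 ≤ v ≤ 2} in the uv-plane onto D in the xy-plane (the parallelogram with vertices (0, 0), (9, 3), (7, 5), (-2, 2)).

Compute the Jacobian determinant of (x, y) with respect to (u, v):

    ∂(x,y)/∂(u,v) = | 3  -1 | = (3)(1) - (-1)(1) = 4.
                   | 1  1 |

Its absolute value is |J| = 4 (the area scaling factor).

Substituting x = 3u - v, y = u + v into the integrand,

    26x + 26y → 104u,

so the integral becomes

    ∬_R (104u) · |J| du dv = ∫_0^3 ∫_0^2 (416u) dv du.

Inner (v): 832u.
Outer (u): 3744.

Therefore ∬_D (26x + 26y) dx dy = 3744.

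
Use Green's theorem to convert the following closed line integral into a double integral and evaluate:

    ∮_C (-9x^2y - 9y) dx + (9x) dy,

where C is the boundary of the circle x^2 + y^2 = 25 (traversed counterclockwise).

Green's theorem converts the closed line integral into a double integral over the enclosed region D:

    ∮_C P dx + Q dy = ∬_D (∂Q/∂x - ∂P/∂y) dA.

Here P = -9x^2y - 9y, Q = 9x, so

    ∂Q/∂x = 9,    ∂P/∂y = -9x^2 - 9,
    ∂Q/∂x - ∂P/∂y = 9x^2 + 18.

D is the region x^2 + y^2 ≤ 25. Evaluating the double integral:

In polar coordinates (x = r cos θ, y = r sin θ, dA = r dr dθ) the integrand becomes 9r^2cos(θ)^2 + 18, so

    ∬_D (9x^2 + 18) dA = ∫_0^{2π} ∫_0^{5} (9r^2cos(θ)^2 + 18) · r dr dθ.

Inner (r from 0 to 5): 5625cos(θ)^2/4 + 225.
Outer (θ from 0 to 2π): 7425π/4.

Therefore ∮_C P dx + Q dy = 7425π/4.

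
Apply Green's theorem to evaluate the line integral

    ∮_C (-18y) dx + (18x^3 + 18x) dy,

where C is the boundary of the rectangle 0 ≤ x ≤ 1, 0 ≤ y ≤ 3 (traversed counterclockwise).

Green's theorem converts the closed line integral into a double integral over the enclosed region D:

    ∮_C P dx + Q dy = ∬_D (∂Q/∂x - ∂P/∂y) dA.

Here P = -18y, Q = 18x^3 + 18x, so

    ∂Q/∂x = 54x^2 + 18,    ∂P/∂y = -18,
    ∂Q/∂x - ∂P/∂y = 54x^2 + 36.

D is the region 0 ≤ x ≤ 1, 0 ≤ y ≤ 3. Evaluating the double integral:

    ∬_D (54x^2 + 36) dA = ∫_0^{1} ∫_0^{3} (54x^2 + 36) dy dx.

Inner (y from 0 to 3): 162x^2 + 108.
Outer (x from 0 to 1): 162.

Therefore ∮_C P dx + Q dy = 162.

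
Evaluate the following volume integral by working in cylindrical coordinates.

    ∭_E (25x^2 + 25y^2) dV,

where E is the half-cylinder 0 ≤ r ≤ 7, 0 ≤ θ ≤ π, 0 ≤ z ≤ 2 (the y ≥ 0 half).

In cylindrical coordinates, x = r cos(θ), y = r sin(θ), z = z, and dV = r dr dθ dz.

The integrand becomes 25r^2, so

    ∭_E (25x^2 + 25y^2) dV = ∫_{0}^{π} ∫_{0}^{7} ∫_{0}^{2} (25r^2) · r dz dr dθ.

Inner (z): 50r^3.
Middle (r from 0 to 7): 60025/2.
Outer (θ): 60025π/2.

Therefore the triple integral equals 60025π/2.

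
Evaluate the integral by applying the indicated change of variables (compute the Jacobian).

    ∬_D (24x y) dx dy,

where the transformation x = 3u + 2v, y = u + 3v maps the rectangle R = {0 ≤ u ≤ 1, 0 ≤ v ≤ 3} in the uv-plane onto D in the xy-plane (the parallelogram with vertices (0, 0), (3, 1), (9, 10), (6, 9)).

Compute the Jacobian determinant of (x, y) with respect to (u, v):

    ∂(x,y)/∂(u,v) = | 3  2 | = (3)(3) - (2)(1) = 7.
                   | 1  3 |

Its absolute value is |J| = 7 (the area scaling factor).

Substituting x = 3u + 2v, y = u + 3v into the integrand,

    24x y → 72u^2 + 264u v + 144v^2,

so the integral becomes

    ∬_R (72u^2 + 264u v + 144v^2) · |J| du dv = ∫_0^1 ∫_0^3 (504u^2 + 1848u v + 1008v^2) dv du.

Inner (v): 1512u^2 + 8316u + 9072.
Outer (u): 13734.

Therefore ∬_D (24x y) dx dy = 13734.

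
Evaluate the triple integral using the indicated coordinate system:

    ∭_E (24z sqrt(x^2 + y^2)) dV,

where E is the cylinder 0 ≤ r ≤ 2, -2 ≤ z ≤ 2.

In cylindrical coordinates, x = r cos(θ), y = r sin(θ), z = z, and dV = r dr dθ dz.

The integrand becomes 24r z, so

    ∭_E (24z sqrt(x^2 + y^2)) dV = ∫_{0}^{2π} ∫_{0}^{2} ∫_{-2}^{2} (24r z) · r dz dr dθ.

Inner (z): 0.
Middle (r from 0 to 2): 0.
Outer (θ): 0.

Therefore the triple integral equals 0.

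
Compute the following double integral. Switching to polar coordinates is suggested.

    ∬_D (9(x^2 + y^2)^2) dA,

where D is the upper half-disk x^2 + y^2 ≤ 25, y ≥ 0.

The region D is 0 ≤ r ≤ 5, 0 ≤ θ ≤ π in polar coordinates, where x = r cos(θ), y = r sin(θ), and dA = r dr dθ.

Under the substitution, the integrand becomes 9r^4, so

    ∬_D (9(x^2 + y^2)^2) dA = ∫_{0}^{π} ∫_{0}^{5} (9r^4) · r dr dθ.

Inner integral (in r): ∫_{0}^{5} (9r^4) · r dr = 46875/2.

Outer integral (in θ): ∫_{0}^{π} (46875/2) dθ = 46875π/2.

Therefore ∬_D (9(x^2 + y^2)^2) dA = 46875π/2.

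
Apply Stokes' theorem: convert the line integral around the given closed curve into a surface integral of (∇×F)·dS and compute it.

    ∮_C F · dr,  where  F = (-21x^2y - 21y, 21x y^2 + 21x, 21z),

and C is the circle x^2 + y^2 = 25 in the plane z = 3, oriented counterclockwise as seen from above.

Let S be the flat disk x^2 + y^2 ≤ 25 in the plane z = 3, with upward unit normal n̂ = ẑ. By Stokes' theorem,

    ∮_C F · dr = ∬_S (∇ × F) · n̂ dS = ∬_D (curl F)_z dA,

where D is the disk x^2 + y^2 ≤ 25.

Compute the curl of F = (-21x^2y - 21y, 21x y^2 + 21x, 21z):
    (∇ × F)_x = ∂F_z/∂y - ∂F_y/∂z = 0,
    (∇ × F)_y = ∂F_x/∂z - ∂F_z/∂x = 0,
    (∇ × F)_z = ∂F_y/∂x - ∂F_x/∂y = 21x^2 + 21y^2 + 42.

On z = 3, (curl F)_z = 21x^2 + 21y^2 + 42.

Convert to polar (x = r cos θ, y = r sin θ, dA = r dr dθ); the integrand becomes 21r^2 + 42, so

    ∬_D (curl F)_z dA = ∫_0^{2π} ∫_0^{5} (21r^2 + 42) · r dr dθ.

Inner (r from 0 to 5): 15225/4.
Outer (θ from 0 to 2π): 15225π/2.

Therefore ∮_C F · dr = 15225π/2.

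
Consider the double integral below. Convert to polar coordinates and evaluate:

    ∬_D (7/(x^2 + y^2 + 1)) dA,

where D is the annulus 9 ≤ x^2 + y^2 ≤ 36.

The region D is 3 ≤ r ≤ 6, 0 ≤ θ ≤ 2π in polar coordinates, where x = r cos(θ), y = r sin(θ), and dA = r dr dθ.

Under the substitution, the integrand becomes 7/(r^2 + 1), so

    ∬_D (7/(x^2 + y^2 + 1)) dA = ∫_{0}^{2π} ∫_{3}^{6} (7/(r^2 + 1)) · r dr dθ.

Inner integral (in r): ∫_{3}^{6} (7/(r^2 + 1)) · r dr = log(50653sqrt(370)/10000).

Outer integral (in θ): ∫_{0}^{2π} (log(50653sqrt(370)/10000)) dθ = log((50653sqrt(370)/10000)^(2π)).

Therefore ∬_D (7/(x^2 + y^2 + 1)) dA = log((50653sqrt(370)/10000)^(2π)).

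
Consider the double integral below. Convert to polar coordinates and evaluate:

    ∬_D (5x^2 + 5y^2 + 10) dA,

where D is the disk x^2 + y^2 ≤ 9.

The region D is 0 ≤ r ≤ 3, 0 ≤ θ ≤ 2π in polar coordinates, where x = r cos(θ), y = r sin(θ), and dA = r dr dθ.

Under the substitution, the integrand becomes 5r^2 + 10, so

    ∬_D (5x^2 + 5y^2 + 10) dA = ∫_{0}^{2π} ∫_{0}^{3} (5r^2 + 10) · r dr dθ.

Inner integral (in r): ∫_{0}^{3} (5r^2 + 10) · r dr = 585/4.

Outer integral (in θ): ∫_{0}^{2π} (585/4) dθ = 585π/2.

Therefore ∬_D (5x^2 + 5y^2 + 10) dA = 585π/2.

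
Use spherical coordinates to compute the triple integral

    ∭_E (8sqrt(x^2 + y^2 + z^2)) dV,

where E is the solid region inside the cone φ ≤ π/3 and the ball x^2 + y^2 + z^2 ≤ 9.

In spherical coordinates, x = ρ sin(φ) cos(θ), y = ρ sin(φ) sin(θ), z = ρ cos(φ), and dV = ρ^2 sin(φ) dρ dφ dθ.

The integrand becomes 8ρ, so

    ∭_E (8sqrt(x^2 + y^2 + z^2)) dV = ∫_{0}^{2π} ∫_{0}^{π/3} ∫_{0}^{3} (8ρ) · ρ^2 sin(φ) dρ dφ dθ.

Inner (ρ): 162sin(φ).
Middle (φ): 81.
Outer (θ): 162π.

Therefore the triple integral equals 162π.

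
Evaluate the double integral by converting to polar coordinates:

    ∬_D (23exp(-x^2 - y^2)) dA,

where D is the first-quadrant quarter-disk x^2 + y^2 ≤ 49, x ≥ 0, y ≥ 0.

The region D is 0 ≤ r ≤ 7, 0 ≤ θ ≤ π/2 in polar coordinates, where x = r cos(θ), y = r sin(θ), and dA = r dr dθ.

Under the substitution, the integrand becomes 23exp(-r^2), so

    ∬_D (23exp(-x^2 - y^2)) dA = ∫_{0}^{π/2} ∫_{0}^{7} (23exp(-r^2)) · r dr dθ.

Inner integral (in r): ∫_{0}^{7} (23exp(-r^2)) · r dr = 23/2 - 23exp(-49)/2.

Outer integral (in θ): ∫_{0}^{π/2} (23/2 - 23exp(-49)/2) dθ = -23π (1 - exp(49))exp(-49)/4.

Therefore ∬_D (23exp(-x^2 - y^2)) dA = -23π (1 - exp(49))exp(-49)/4.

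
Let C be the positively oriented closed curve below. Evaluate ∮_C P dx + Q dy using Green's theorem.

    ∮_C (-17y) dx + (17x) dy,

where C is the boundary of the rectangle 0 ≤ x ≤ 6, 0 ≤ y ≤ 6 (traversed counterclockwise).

Green's theorem converts the closed line integral into a double integral over the enclosed region D:

    ∮_C P dx + Q dy = ∬_D (∂Q/∂x - ∂P/∂y) dA.

Here P = -17y, Q = 17x, so

    ∂Q/∂x = 17,    ∂P/∂y = -17,
    ∂Q/∂x - ∂P/∂y = 34.

D is the region 0 ≤ x ≤ 6, 0 ≤ y ≤ 6. Evaluating the double integral:

    ∬_D (34) dA = ∫_0^{6} ∫_0^{6} (34) dy dx.

Inner (y from 0 to 6): 204.
Outer (x from 0 to 6): 1224.

Therefore ∮_C P dx + Q dy = 1224.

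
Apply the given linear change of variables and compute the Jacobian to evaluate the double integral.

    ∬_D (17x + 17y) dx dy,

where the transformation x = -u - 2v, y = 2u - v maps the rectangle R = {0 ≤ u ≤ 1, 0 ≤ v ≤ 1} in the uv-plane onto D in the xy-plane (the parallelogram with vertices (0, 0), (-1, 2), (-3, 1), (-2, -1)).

Compute the Jacobian determinant of (x, y) with respect to (u, v):

    ∂(x,y)/∂(u,v) = | -1  -2 | = (-1)(-1) - (-2)(2) = 5.
                   | 2  -1 |

Its absolute value is |J| = 5 (the area scaling factor).

Substituting x = -u - 2v, y = 2u - v into the integrand,

    17x + 17y → 17u - 51v,

so the integral becomes

    ∬_R (17u - 51v) · |J| du dv = ∫_0^1 ∫_0^1 (85u - 255v) dv du.

Inner (v): 85u - 255/2.
Outer (u): -85.

Therefore ∬_D (17x + 17y) dx dy = -85.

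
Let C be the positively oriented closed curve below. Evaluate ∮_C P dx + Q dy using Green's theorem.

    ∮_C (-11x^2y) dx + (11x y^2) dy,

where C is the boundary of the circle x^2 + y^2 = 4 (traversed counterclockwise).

Green's theorem converts the closed line integral into a double integral over the enclosed region D:

    ∮_C P dx + Q dy = ∬_D (∂Q/∂x - ∂P/∂y) dA.

Here P = -11x^2y, Q = 11x y^2, so

    ∂Q/∂x = 11y^2,    ∂P/∂y = -11x^2,
    ∂Q/∂x - ∂P/∂y = 11x^2 + 11y^2.

D is the region x^2 + y^2 ≤ 4. Evaluating the double integral:

In polar coordinates (x = r cos θ, y = r sin θ, dA = r dr dθ) the integrand becomes 11r^2, so

    ∬_D (11x^2 + 11y^2) dA = ∫_0^{2π} ∫_0^{2} (11r^2) · r dr dθ.

Inner (r from 0 to 2): 44.
Outer (θ from 0 to 2π): 88π.

Therefore ∮_C P dx + Q dy = 88π.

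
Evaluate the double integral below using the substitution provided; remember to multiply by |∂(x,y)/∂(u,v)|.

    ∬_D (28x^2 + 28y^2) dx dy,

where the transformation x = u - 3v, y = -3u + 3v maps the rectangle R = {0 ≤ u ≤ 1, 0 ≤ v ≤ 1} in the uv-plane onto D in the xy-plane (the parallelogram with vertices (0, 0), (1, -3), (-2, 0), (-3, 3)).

Compute the Jacobian determinant of (x, y) with respect to (u, v):

    ∂(x,y)/∂(u,v) = | 1  -3 | = (1)(3) - (-3)(-3) = -6.
                   | -3  3 |

Its absolute value is |J| = 6 (the area scaling factor).

Substituting x = u - 3v, y = -3u + 3v into the integrand,

    28x^2 + 28y^2 → 280u^2 - 672u v + 504v^2,

so the integral becomes

    ∬_R (280u^2 - 672u v + 504v^2) · |J| du dv = ∫_0^1 ∫_0^1 (1680u^2 - 4032u v + 3024v^2) dv du.

Inner (v): 1680u^2 - 2016u + 1008.
Outer (u): 560.

Therefore ∬_D (28x^2 + 28y^2) dx dy = 560.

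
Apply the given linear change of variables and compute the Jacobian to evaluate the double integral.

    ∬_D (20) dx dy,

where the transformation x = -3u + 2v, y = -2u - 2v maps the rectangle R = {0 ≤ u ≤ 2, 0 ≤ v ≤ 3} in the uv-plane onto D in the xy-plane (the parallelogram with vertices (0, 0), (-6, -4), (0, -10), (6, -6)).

Compute the Jacobian determinant of (x, y) with respect to (u, v):

    ∂(x,y)/∂(u,v) = | -3  2 | = (-3)(-2) - (2)(-2) = 10.
                   | -2  -2 |

Its absolute value is |J| = 10 (the area scaling factor).

Substituting x = -3u + 2v, y = -2u - 2v into the integrand,

    20 → 20,

so the integral becomes

    ∬_R (20) · |J| du dv = ∫_0^2 ∫_0^3 (200) dv du.

Inner (v): 600.
Outer (u): 1200.

Therefore ∬_D (20) dx dy = 1200.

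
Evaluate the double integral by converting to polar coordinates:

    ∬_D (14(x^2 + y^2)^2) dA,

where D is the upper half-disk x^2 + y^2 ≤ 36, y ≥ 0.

The region D is 0 ≤ r ≤ 6, 0 ≤ θ ≤ π in polar coordinates, where x = r cos(θ), y = r sin(θ), and dA = r dr dθ.

Under the substitution, the integrand becomes 14r^4, so

    ∬_D (14(x^2 + y^2)^2) dA = ∫_{0}^{π} ∫_{0}^{6} (14r^4) · r dr dθ.

Inner integral (in r): ∫_{0}^{6} (14r^4) · r dr = 108864.

Outer integral (in θ): ∫_{0}^{π} (108864) dθ = 108864π.

Therefore ∬_D (14(x^2 + y^2)^2) dA = 108864π.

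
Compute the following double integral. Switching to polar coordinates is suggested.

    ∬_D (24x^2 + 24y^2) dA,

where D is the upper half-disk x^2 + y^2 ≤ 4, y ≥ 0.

The region D is 0 ≤ r ≤ 2, 0 ≤ θ ≤ π in polar coordinates, where x = r cos(θ), y = r sin(θ), and dA = r dr dθ.

Under the substitution, the integrand becomes 24r^2, so

    ∬_D (24x^2 + 24y^2) dA = ∫_{0}^{π} ∫_{0}^{2} (24r^2) · r dr dθ.

Inner integral (in r): ∫_{0}^{2} (24r^2) · r dr = 96.

Outer integral (in θ): ∫_{0}^{π} (96) dθ = 96π.

Therefore ∬_D (24x^2 + 24y^2) dA = 96π.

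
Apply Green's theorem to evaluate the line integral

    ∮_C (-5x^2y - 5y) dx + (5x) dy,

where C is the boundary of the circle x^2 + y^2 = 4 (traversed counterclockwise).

Green's theorem converts the closed line integral into a double integral over the enclosed region D:

    ∮_C P dx + Q dy = ∬_D (∂Q/∂x - ∂P/∂y) dA.

Here P = -5x^2y - 5y, Q = 5x, so

    ∂Q/∂x = 5,    ∂P/∂y = -5x^2 - 5,
    ∂Q/∂x - ∂P/∂y = 5x^2 + 10.

D is the region x^2 + y^2 ≤ 4. Evaluating the double integral:

In polar coordinates (x = r cos θ, y = r sin θ, dA = r dr dθ) the integrand becomes 5r^2cos(θ)^2 + 10, so

    ∬_D (5x^2 + 10) dA = ∫_0^{2π} ∫_0^{2} (5r^2cos(θ)^2 + 10) · r dr dθ.

Inner (r from 0 to 2): 20cos(θ)^2 + 20.
Outer (θ from 0 to 2π): 60π.

Therefore ∮_C P dx + Q dy = 60π.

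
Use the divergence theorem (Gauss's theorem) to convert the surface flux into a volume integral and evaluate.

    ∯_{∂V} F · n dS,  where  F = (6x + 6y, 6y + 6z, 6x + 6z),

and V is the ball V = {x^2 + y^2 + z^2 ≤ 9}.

By the divergence theorem,

    ∯_{∂V} F · n dS = ∭_V (∇ · F) dV.

Compute the divergence:
    ∇ · F = ∂F_x/∂x + ∂F_y/∂y + ∂F_z/∂z = 6 + 6 + 6 = 18.

In spherical coordinates, x = ρ sin(φ) cos(θ), y = ρ sin(φ) sin(θ), z = ρ cos(φ), dV = ρ^2 sin(φ) dρ dφ dθ, with 0 ≤ ρ ≤ 3, 0 ≤ φ ≤ π, 0 ≤ θ ≤ 2π.

The integrand, after substitution and multiplying by the volume element, becomes (18) · ρ^2 sin(φ), so

    ∭_V (∇·F) dV = ∫_0^{2π} ∫_0^{π} ∫_0^{3} (18) · ρ^2 sin(φ) dρ dφ dθ.

Inner (ρ from 0 to 3): 162sin(φ).
Middle (φ from 0 to π): 324.
Outer (θ from 0 to 2π): 648π.

Therefore ∯_{∂V} F · n dS = 648π.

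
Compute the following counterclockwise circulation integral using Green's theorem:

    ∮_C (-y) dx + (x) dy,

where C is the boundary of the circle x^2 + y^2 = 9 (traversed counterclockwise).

Green's theorem converts the closed line integral into a double integral over the enclosed region D:

    ∮_C P dx + Q dy = ∬_D (∂Q/∂x - ∂P/∂y) dA.

Here P = -y, Q = x, so

    ∂Q/∂x = 1,    ∂P/∂y = -1,
    ∂Q/∂x - ∂P/∂y = 2.

D is the region x^2 + y^2 ≤ 9. Evaluating the double integral:

In polar coordinates (x = r cos θ, y = r sin θ, dA = r dr dθ) the integrand becomes 2, so

    ∬_D (2) dA = ∫_0^{2π} ∫_0^{3} (2) · r dr dθ.

Inner (r from 0 to 3): 9.
Outer (θ from 0 to 2π): 18π.

Therefore ∮_C P dx + Q dy = 18π.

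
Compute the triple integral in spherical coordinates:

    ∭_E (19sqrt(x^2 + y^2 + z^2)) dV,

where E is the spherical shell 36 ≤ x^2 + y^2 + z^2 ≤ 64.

In spherical coordinates, x = ρ sin(φ) cos(θ), y = ρ sin(φ) sin(θ), z = ρ cos(φ), and dV = ρ^2 sin(φ) dρ dφ dθ.

The integrand becomes 19ρ, so

    ∭_E (19sqrt(x^2 + y^2 + z^2)) dV = ∫_{0}^{2π} ∫_{0}^{π} ∫_{6}^{8} (19ρ) · ρ^2 sin(φ) dρ dφ dθ.

Inner (ρ): 13300sin(φ).
Middle (φ): 26600.
Outer (θ): 53200π.

Therefore the triple integral equals 53200π.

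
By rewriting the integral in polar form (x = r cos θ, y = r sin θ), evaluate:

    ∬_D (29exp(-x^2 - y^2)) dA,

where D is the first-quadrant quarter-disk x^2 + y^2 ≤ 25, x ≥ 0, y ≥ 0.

The region D is 0 ≤ r ≤ 5, 0 ≤ θ ≤ π/2 in polar coordinates, where x = r cos(θ), y = r sin(θ), and dA = r dr dθ.

Under the substitution, the integrand becomes 29exp(-r^2), so

    ∬_D (29exp(-x^2 - y^2)) dA = ∫_{0}^{π/2} ∫_{0}^{5} (29exp(-r^2)) · r dr dθ.

Inner integral (in r): ∫_{0}^{5} (29exp(-r^2)) · r dr = 29/2 - 29exp(-25)/2.

Outer integral (in θ): ∫_{0}^{π/2} (29/2 - 29exp(-25)/2) dθ = -29π (1 - exp(25))exp(-25)/4.

Therefore ∬_D (29exp(-x^2 - y^2)) dA = -29π (1 - exp(25))exp(-25)/4.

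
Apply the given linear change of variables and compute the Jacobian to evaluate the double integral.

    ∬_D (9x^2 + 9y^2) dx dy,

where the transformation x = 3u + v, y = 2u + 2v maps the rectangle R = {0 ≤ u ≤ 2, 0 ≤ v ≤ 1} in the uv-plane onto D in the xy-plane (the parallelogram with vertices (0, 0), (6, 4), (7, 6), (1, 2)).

Compute the Jacobian determinant of (x, y) with respect to (u, v):

    ∂(x,y)/∂(u,v) = | 3  1 | = (3)(2) - (1)(2) = 4.
                   | 2  2 |

Its absolute value is |J| = 4 (the area scaling factor).

Substituting x = 3u + v, y = 2u + 2v into the integrand,

    9x^2 + 9y^2 → 117u^2 + 126u v + 45v^2,

so the integral becomes

    ∬_R (117u^2 + 126u v + 45v^2) · |J| du dv = ∫_0^2 ∫_0^1 (468u^2 + 504u v + 180v^2) dv du.

Inner (v): 468u^2 + 252u + 60.
Outer (u): 1872.

Therefore ∬_D (9x^2 + 9y^2) dx dy = 1872.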